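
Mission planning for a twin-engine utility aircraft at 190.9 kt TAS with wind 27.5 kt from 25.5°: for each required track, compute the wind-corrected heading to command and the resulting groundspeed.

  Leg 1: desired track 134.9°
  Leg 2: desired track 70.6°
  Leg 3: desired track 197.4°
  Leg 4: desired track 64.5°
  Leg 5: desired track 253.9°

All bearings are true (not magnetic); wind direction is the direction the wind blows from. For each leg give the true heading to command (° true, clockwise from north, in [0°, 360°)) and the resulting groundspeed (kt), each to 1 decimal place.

Leg 1: heading=127.1°, groundspeed=198.3 kt
Leg 2: heading=64.7°, groundspeed=170.5 kt
Leg 3: heading=196.2°, groundspeed=218.1 kt
Leg 4: heading=59.3°, groundspeed=168.7 kt
Leg 5: heading=260.1°, groundspeed=208.0 kt

Leg 1: desired track 134.9°; wind correction -7.8° → command heading 127.1°, groundspeed 198.3 kt
Leg 2: desired track 70.6°; wind correction -5.9° → command heading 64.7°, groundspeed 170.5 kt
Leg 3: desired track 197.4°; wind correction -1.2° → command heading 196.2°, groundspeed 218.1 kt
Leg 4: desired track 64.5°; wind correction -5.2° → command heading 59.3°, groundspeed 168.7 kt
Leg 5: desired track 253.9°; wind correction +6.2° → command heading 260.1°, groundspeed 208.0 kt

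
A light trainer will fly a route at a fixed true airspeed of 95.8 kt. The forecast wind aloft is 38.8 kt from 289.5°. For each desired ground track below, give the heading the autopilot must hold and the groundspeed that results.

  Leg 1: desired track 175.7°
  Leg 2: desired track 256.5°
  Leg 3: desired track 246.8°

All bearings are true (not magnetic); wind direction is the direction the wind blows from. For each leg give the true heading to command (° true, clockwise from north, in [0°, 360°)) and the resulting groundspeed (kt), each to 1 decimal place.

Leg 1: desired track 175.7°; wind correction +21.8° → command heading 197.5°, groundspeed 104.6 kt
Leg 2: desired track 256.5°; wind correction +12.7° → command heading 269.2°, groundspeed 60.9 kt
Leg 3: desired track 246.8°; wind correction +15.9° → command heading 262.7°, groundspeed 63.6 kt

Leg 1: heading=197.5°, groundspeed=104.6 kt
Leg 2: heading=269.2°, groundspeed=60.9 kt
Leg 3: heading=262.7°, groundspeed=63.6 kt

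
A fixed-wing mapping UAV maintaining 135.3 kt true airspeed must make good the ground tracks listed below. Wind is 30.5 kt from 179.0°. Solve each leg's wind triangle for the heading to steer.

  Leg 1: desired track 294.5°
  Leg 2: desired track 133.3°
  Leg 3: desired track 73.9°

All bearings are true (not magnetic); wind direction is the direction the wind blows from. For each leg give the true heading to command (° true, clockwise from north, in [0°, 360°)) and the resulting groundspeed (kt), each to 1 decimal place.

Leg 1: desired track 294.5°; wind correction -11.7° → command heading 282.8°, groundspeed 145.6 kt
Leg 2: desired track 133.3°; wind correction +9.3° → command heading 142.6°, groundspeed 112.2 kt
Leg 3: desired track 73.9°; wind correction +12.6° → command heading 86.5°, groundspeed 140.0 kt

Leg 1: heading=282.8°, groundspeed=145.6 kt
Leg 2: heading=142.6°, groundspeed=112.2 kt
Leg 3: heading=86.5°, groundspeed=140.0 kt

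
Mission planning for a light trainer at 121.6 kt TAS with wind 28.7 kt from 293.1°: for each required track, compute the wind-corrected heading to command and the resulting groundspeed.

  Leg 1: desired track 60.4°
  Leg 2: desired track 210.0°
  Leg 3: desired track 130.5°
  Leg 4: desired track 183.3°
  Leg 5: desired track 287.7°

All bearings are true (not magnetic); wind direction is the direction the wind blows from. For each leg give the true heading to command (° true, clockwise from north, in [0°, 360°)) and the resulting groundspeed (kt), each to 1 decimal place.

Leg 1: heading=49.6°, groundspeed=136.8 kt
Leg 2: heading=223.6°, groundspeed=114.8 kt
Leg 3: heading=134.5°, groundspeed=148.7 kt
Leg 4: heading=196.1°, groundspeed=128.3 kt
Leg 5: heading=289.0°, groundspeed=93.0 kt

Leg 1: desired track 60.4°; wind correction -10.8° → command heading 49.6°, groundspeed 136.8 kt
Leg 2: desired track 210.0°; wind correction +13.6° → command heading 223.6°, groundspeed 114.8 kt
Leg 3: desired track 130.5°; wind correction +4.0° → command heading 134.5°, groundspeed 148.7 kt
Leg 4: desired track 183.3°; wind correction +12.8° → command heading 196.1°, groundspeed 128.3 kt
Leg 5: desired track 287.7°; wind correction +1.3° → command heading 289.0°, groundspeed 93.0 kt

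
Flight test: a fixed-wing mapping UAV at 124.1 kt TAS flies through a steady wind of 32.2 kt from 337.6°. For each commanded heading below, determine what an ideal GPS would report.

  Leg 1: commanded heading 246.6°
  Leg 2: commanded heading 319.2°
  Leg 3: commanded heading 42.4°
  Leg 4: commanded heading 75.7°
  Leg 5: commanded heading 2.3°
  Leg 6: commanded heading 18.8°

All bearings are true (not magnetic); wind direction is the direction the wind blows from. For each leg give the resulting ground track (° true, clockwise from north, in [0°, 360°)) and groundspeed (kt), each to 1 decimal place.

Leg 1: heading 246.6°; drift -14.5° → track 232.1°, groundspeed 128.8 kt
Leg 2: heading 319.2°; drift -6.2° → track 313.0°, groundspeed 94.1 kt
Leg 3: heading 42.4°; drift +14.8° → track 57.2°, groundspeed 114.2 kt
Leg 4: heading 75.7°; drift +13.9° → track 89.6°, groundspeed 132.5 kt
Leg 5: heading 2.3°; drift +8.1° → track 10.4°, groundspeed 95.8 kt
Leg 6: heading 18.8°; drift +12.0° → track 30.8°, groundspeed 102.1 kt

Leg 1: track=232.1°, groundspeed=128.8 kt
Leg 2: track=313.0°, groundspeed=94.1 kt
Leg 3: track=57.2°, groundspeed=114.2 kt
Leg 4: track=89.6°, groundspeed=132.5 kt
Leg 5: track=10.4°, groundspeed=95.8 kt
Leg 6: track=30.8°, groundspeed=102.1 kt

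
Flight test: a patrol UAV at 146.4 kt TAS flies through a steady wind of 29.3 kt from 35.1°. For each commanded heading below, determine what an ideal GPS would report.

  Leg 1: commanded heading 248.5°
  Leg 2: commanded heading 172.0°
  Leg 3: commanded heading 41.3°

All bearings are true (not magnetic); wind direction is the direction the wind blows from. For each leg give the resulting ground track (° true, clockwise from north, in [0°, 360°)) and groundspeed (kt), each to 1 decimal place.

Leg 1: track=243.1°, groundspeed=171.6 kt
Leg 2: track=178.8°, groundspeed=169.0 kt
Leg 3: track=42.8°, groundspeed=117.3 kt

Leg 1: heading 248.5°; drift -5.4° → track 243.1°, groundspeed 171.6 kt
Leg 2: heading 172.0°; drift +6.8° → track 178.8°, groundspeed 169.0 kt
Leg 3: heading 41.3°; drift +1.5° → track 42.8°, groundspeed 117.3 kt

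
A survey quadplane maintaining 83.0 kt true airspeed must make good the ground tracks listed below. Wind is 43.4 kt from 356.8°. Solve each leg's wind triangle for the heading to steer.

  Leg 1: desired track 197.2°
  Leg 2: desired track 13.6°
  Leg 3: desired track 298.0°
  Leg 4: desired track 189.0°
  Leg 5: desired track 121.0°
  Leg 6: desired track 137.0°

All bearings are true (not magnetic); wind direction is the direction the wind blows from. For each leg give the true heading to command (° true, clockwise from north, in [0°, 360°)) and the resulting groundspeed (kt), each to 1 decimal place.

Leg 1: desired track 197.2°; wind correction +10.5° → command heading 207.7°, groundspeed 122.3 kt
Leg 2: desired track 13.6°; wind correction -8.7° → command heading 4.9°, groundspeed 40.5 kt
Leg 3: desired track 298.0°; wind correction +26.6° → command heading 324.6°, groundspeed 51.8 kt
Leg 4: desired track 189.0°; wind correction +6.3° → command heading 195.3°, groundspeed 124.9 kt
Leg 5: desired track 121.0°; wind correction -25.6° → command heading 95.4°, groundspeed 99.2 kt
Leg 6: desired track 137.0°; wind correction -19.6° → command heading 117.4°, groundspeed 111.6 kt

Leg 1: heading=207.7°, groundspeed=122.3 kt
Leg 2: heading=4.9°, groundspeed=40.5 kt
Leg 3: heading=324.6°, groundspeed=51.8 kt
Leg 4: heading=195.3°, groundspeed=124.9 kt
Leg 5: heading=95.4°, groundspeed=99.2 kt
Leg 6: heading=117.4°, groundspeed=111.6 kt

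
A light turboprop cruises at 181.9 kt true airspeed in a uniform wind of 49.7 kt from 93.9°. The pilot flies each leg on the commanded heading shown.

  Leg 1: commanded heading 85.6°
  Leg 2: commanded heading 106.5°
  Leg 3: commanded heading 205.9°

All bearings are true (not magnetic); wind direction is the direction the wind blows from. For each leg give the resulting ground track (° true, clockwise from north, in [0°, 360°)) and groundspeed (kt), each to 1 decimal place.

Leg 1: track=82.5°, groundspeed=132.9 kt
Leg 2: track=111.1°, groundspeed=133.8 kt
Leg 3: track=218.8°, groundspeed=205.7 kt

Leg 1: heading 85.6°; drift -3.1° → track 82.5°, groundspeed 132.9 kt
Leg 2: heading 106.5°; drift +4.6° → track 111.1°, groundspeed 133.8 kt
Leg 3: heading 205.9°; drift +12.9° → track 218.8°, groundspeed 205.7 kt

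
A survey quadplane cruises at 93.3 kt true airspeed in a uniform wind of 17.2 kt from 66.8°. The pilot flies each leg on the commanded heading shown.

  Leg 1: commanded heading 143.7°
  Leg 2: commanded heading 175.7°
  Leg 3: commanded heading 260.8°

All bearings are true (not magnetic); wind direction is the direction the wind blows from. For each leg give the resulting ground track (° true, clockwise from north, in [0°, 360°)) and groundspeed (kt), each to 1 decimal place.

Leg 1: track=154.3°, groundspeed=91.0 kt
Leg 2: track=185.0°, groundspeed=100.2 kt
Leg 3: track=258.6°, groundspeed=110.1 kt

Leg 1: heading 143.7°; drift +10.6° → track 154.3°, groundspeed 91.0 kt
Leg 2: heading 175.7°; drift +9.3° → track 185.0°, groundspeed 100.2 kt
Leg 3: heading 260.8°; drift -2.2° → track 258.6°, groundspeed 110.1 kt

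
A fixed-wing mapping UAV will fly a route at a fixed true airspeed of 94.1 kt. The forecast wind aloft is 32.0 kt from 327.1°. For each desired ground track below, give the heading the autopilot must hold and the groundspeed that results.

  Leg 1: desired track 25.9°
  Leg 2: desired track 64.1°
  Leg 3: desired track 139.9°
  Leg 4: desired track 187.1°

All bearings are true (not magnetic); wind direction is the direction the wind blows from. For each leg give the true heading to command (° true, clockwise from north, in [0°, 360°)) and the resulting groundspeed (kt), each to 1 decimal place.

Leg 1: heading=9.0°, groundspeed=73.5 kt
Leg 2: heading=44.4°, groundspeed=92.5 kt
Leg 3: heading=137.5°, groundspeed=125.8 kt
Leg 4: heading=199.7°, groundspeed=116.3 kt

Leg 1: desired track 25.9°; wind correction -16.9° → command heading 9.0°, groundspeed 73.5 kt
Leg 2: desired track 64.1°; wind correction -19.7° → command heading 44.4°, groundspeed 92.5 kt
Leg 3: desired track 139.9°; wind correction -2.4° → command heading 137.5°, groundspeed 125.8 kt
Leg 4: desired track 187.1°; wind correction +12.6° → command heading 199.7°, groundspeed 116.3 kt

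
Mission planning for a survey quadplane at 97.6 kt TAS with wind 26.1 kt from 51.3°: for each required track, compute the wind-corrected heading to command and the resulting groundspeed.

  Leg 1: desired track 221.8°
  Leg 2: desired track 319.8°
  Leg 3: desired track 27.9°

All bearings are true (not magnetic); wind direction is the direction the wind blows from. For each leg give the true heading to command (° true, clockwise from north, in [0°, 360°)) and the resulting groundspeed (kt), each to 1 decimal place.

Leg 1: heading=219.3°, groundspeed=123.2 kt
Leg 2: heading=335.3°, groundspeed=94.7 kt
Leg 3: heading=34.0°, groundspeed=73.1 kt

Leg 1: desired track 221.8°; wind correction -2.5° → command heading 219.3°, groundspeed 123.2 kt
Leg 2: desired track 319.8°; wind correction +15.5° → command heading 335.3°, groundspeed 94.7 kt
Leg 3: desired track 27.9°; wind correction +6.1° → command heading 34.0°, groundspeed 73.1 kt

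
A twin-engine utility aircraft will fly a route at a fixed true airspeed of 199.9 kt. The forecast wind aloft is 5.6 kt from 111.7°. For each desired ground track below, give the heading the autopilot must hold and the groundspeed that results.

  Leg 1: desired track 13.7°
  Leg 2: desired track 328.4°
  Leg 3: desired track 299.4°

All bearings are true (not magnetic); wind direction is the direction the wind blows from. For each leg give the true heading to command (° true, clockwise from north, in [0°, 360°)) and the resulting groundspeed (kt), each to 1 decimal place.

Leg 1: heading=15.3°, groundspeed=200.6 kt
Leg 2: heading=329.4°, groundspeed=204.4 kt
Leg 3: heading=299.6°, groundspeed=205.4 kt

Leg 1: desired track 13.7°; wind correction +1.6° → command heading 15.3°, groundspeed 200.6 kt
Leg 2: desired track 328.4°; wind correction +1.0° → command heading 329.4°, groundspeed 204.4 kt
Leg 3: desired track 299.4°; wind correction +0.2° → command heading 299.6°, groundspeed 205.4 kt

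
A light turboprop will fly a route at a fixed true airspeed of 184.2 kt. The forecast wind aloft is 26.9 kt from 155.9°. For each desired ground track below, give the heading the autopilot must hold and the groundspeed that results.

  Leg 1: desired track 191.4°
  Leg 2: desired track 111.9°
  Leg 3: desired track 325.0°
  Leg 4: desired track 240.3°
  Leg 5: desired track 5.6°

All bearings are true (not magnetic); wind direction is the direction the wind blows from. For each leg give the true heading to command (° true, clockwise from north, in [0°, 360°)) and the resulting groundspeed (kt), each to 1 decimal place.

Leg 1: heading=186.5°, groundspeed=161.6 kt
Leg 2: heading=117.7°, groundspeed=163.9 kt
Leg 3: heading=323.4°, groundspeed=210.5 kt
Leg 4: heading=231.9°, groundspeed=179.6 kt
Leg 5: heading=9.7°, groundspeed=207.1 kt

Leg 1: desired track 191.4°; wind correction -4.9° → command heading 186.5°, groundspeed 161.6 kt
Leg 2: desired track 111.9°; wind correction +5.8° → command heading 117.7°, groundspeed 163.9 kt
Leg 3: desired track 325.0°; wind correction -1.6° → command heading 323.4°, groundspeed 210.5 kt
Leg 4: desired track 240.3°; wind correction -8.4° → command heading 231.9°, groundspeed 179.6 kt
Leg 5: desired track 5.6°; wind correction +4.1° → command heading 9.7°, groundspeed 207.1 kt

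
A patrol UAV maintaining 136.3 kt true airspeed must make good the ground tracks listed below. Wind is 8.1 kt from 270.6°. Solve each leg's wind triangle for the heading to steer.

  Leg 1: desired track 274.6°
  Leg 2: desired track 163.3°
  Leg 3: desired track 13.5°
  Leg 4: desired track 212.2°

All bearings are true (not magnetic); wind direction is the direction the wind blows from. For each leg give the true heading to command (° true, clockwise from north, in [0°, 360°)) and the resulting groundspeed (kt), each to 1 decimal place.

Leg 1: heading=274.4°, groundspeed=128.2 kt
Leg 2: heading=166.6°, groundspeed=138.5 kt
Leg 3: heading=10.2°, groundspeed=137.9 kt
Leg 4: heading=215.1°, groundspeed=131.9 kt

Leg 1: desired track 274.6°; wind correction -0.2° → command heading 274.4°, groundspeed 128.2 kt
Leg 2: desired track 163.3°; wind correction +3.3° → command heading 166.6°, groundspeed 138.5 kt
Leg 3: desired track 13.5°; wind correction -3.3° → command heading 10.2°, groundspeed 137.9 kt
Leg 4: desired track 212.2°; wind correction +2.9° → command heading 215.1°, groundspeed 131.9 kt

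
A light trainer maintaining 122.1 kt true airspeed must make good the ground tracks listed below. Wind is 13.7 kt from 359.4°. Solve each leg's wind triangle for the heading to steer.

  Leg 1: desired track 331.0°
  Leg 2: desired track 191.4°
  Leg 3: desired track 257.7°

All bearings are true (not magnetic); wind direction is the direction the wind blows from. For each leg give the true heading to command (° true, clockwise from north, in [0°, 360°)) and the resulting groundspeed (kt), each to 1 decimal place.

Leg 1: heading=334.1°, groundspeed=109.9 kt
Leg 2: heading=192.7°, groundspeed=135.5 kt
Leg 3: heading=264.0°, groundspeed=124.1 kt

Leg 1: desired track 331.0°; wind correction +3.1° → command heading 334.1°, groundspeed 109.9 kt
Leg 2: desired track 191.4°; wind correction +1.3° → command heading 192.7°, groundspeed 135.5 kt
Leg 3: desired track 257.7°; wind correction +6.3° → command heading 264.0°, groundspeed 124.1 kt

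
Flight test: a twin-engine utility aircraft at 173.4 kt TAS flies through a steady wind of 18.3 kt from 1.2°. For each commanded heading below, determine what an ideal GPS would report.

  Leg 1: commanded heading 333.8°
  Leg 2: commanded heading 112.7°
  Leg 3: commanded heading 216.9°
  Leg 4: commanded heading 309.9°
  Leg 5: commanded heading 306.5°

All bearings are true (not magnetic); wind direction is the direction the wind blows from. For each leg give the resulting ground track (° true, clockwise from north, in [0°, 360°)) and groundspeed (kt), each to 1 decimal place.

Leg 1: track=330.7°, groundspeed=157.4 kt
Leg 2: track=118.1°, groundspeed=180.9 kt
Leg 3: track=213.7°, groundspeed=188.6 kt
Leg 4: track=304.9°, groundspeed=162.6 kt
Leg 5: track=301.3°, groundspeed=163.5 kt

Leg 1: heading 333.8°; drift -3.1° → track 330.7°, groundspeed 157.4 kt
Leg 2: heading 112.7°; drift +5.4° → track 118.1°, groundspeed 180.9 kt
Leg 3: heading 216.9°; drift -3.2° → track 213.7°, groundspeed 188.6 kt
Leg 4: heading 309.9°; drift -5.0° → track 304.9°, groundspeed 162.6 kt
Leg 5: heading 306.5°; drift -5.2° → track 301.3°, groundspeed 163.5 kt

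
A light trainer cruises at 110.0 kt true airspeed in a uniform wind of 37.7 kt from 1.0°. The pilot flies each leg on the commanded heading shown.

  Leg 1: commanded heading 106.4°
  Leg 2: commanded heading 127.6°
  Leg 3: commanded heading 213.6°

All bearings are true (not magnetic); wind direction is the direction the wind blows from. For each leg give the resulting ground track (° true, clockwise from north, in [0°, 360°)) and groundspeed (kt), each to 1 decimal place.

Leg 1: track=123.2°, groundspeed=125.4 kt
Leg 2: track=140.5°, groundspeed=135.9 kt
Leg 3: track=205.4°, groundspeed=143.2 kt

Leg 1: heading 106.4°; drift +16.8° → track 123.2°, groundspeed 125.4 kt
Leg 2: heading 127.6°; drift +12.9° → track 140.5°, groundspeed 135.9 kt
Leg 3: heading 213.6°; drift -8.2° → track 205.4°, groundspeed 143.2 kt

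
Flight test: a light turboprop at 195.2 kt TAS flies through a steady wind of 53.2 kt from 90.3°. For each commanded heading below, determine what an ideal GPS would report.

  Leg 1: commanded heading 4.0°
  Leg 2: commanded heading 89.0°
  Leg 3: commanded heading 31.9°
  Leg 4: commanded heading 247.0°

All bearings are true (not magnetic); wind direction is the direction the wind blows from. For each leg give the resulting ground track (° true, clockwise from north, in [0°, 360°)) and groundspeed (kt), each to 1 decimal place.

Leg 1: track=348.5°, groundspeed=199.0 kt
Leg 2: track=88.5°, groundspeed=142.0 kt
Leg 3: track=16.7°, groundspeed=173.4 kt
Leg 4: track=251.9°, groundspeed=245.0 kt

Leg 1: heading 4.0°; drift -15.5° → track 348.5°, groundspeed 199.0 kt
Leg 2: heading 89.0°; drift -0.5° → track 88.5°, groundspeed 142.0 kt
Leg 3: heading 31.9°; drift -15.2° → track 16.7°, groundspeed 173.4 kt
Leg 4: heading 247.0°; drift +4.9° → track 251.9°, groundspeed 245.0 kt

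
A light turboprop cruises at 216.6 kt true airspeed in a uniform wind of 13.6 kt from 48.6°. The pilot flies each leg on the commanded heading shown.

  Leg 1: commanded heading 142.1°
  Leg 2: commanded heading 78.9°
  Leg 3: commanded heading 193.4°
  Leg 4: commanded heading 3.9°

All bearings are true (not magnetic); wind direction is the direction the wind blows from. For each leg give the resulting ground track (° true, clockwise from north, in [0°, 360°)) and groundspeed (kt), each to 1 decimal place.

Leg 1: heading 142.1°; drift +3.6° → track 145.7°, groundspeed 217.9 kt
Leg 2: heading 78.9°; drift +1.9° → track 80.8°, groundspeed 205.0 kt
Leg 3: heading 193.4°; drift +2.0° → track 195.4°, groundspeed 227.8 kt
Leg 4: heading 3.9°; drift -2.6° → track 1.3°, groundspeed 207.2 kt

Leg 1: track=145.7°, groundspeed=217.9 kt
Leg 2: track=80.8°, groundspeed=205.0 kt
Leg 3: track=195.4°, groundspeed=227.8 kt
Leg 4: track=1.3°, groundspeed=207.2 kt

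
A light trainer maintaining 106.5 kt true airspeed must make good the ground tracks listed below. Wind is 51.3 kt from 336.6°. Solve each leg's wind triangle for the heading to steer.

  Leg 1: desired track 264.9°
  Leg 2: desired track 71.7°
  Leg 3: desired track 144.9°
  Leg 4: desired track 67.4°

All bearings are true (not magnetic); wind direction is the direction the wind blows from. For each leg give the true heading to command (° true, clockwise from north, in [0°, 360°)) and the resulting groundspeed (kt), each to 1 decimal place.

Leg 1: heading=292.1°, groundspeed=78.6 kt
Leg 2: heading=43.0°, groundspeed=98.0 kt
Leg 3: heading=139.3°, groundspeed=156.2 kt
Leg 4: heading=38.6°, groundspeed=94.0 kt

Leg 1: desired track 264.9°; wind correction +27.2° → command heading 292.1°, groundspeed 78.6 kt
Leg 2: desired track 71.7°; wind correction -28.7° → command heading 43.0°, groundspeed 98.0 kt
Leg 3: desired track 144.9°; wind correction -5.6° → command heading 139.3°, groundspeed 156.2 kt
Leg 4: desired track 67.4°; wind correction -28.8° → command heading 38.6°, groundspeed 94.0 kt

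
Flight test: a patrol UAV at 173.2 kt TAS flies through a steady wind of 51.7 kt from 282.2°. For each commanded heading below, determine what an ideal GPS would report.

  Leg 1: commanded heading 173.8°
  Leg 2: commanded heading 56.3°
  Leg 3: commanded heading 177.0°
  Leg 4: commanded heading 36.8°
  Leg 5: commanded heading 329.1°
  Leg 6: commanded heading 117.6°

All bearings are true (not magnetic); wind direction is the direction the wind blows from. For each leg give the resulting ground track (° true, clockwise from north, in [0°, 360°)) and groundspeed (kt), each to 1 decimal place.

Leg 1: track=159.3°, groundspeed=195.8 kt
Leg 2: track=66.4°, groundspeed=212.4 kt
Leg 3: track=162.0°, groundspeed=193.3 kt
Leg 4: track=50.4°, groundspeed=200.3 kt
Leg 5: track=344.4°, groundspeed=142.9 kt
Leg 6: track=114.1°, groundspeed=223.5 kt

Leg 1: heading 173.8°; drift -14.5° → track 159.3°, groundspeed 195.8 kt
Leg 2: heading 56.3°; drift +10.1° → track 66.4°, groundspeed 212.4 kt
Leg 3: heading 177.0°; drift -15.0° → track 162.0°, groundspeed 193.3 kt
Leg 4: heading 36.8°; drift +13.6° → track 50.4°, groundspeed 200.3 kt
Leg 5: heading 329.1°; drift +15.3° → track 344.4°, groundspeed 142.9 kt
Leg 6: heading 117.6°; drift -3.5° → track 114.1°, groundspeed 223.5 kt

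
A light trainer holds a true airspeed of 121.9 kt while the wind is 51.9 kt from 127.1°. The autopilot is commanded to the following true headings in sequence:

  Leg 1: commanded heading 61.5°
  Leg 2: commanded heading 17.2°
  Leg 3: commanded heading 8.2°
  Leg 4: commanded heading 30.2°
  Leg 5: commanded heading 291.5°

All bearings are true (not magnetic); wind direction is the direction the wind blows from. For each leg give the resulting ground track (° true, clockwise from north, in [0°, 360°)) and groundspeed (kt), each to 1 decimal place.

Leg 1: heading 61.5°; drift -25.2° → track 36.3°, groundspeed 111.0 kt
Leg 2: heading 17.2°; drift -19.3° → track 357.9°, groundspeed 147.9 kt
Leg 3: heading 8.2°; drift -17.2° → track 351.0°, groundspeed 153.8 kt
Leg 4: heading 30.2°; drift -21.9° → track 8.3°, groundspeed 138.1 kt
Leg 5: heading 291.5°; drift +4.6° → track 296.1°, groundspeed 172.5 kt

Leg 1: track=36.3°, groundspeed=111.0 kt
Leg 2: track=357.9°, groundspeed=147.9 kt
Leg 3: track=351.0°, groundspeed=153.8 kt
Leg 4: track=8.3°, groundspeed=138.1 kt
Leg 5: track=296.1°, groundspeed=172.5 kt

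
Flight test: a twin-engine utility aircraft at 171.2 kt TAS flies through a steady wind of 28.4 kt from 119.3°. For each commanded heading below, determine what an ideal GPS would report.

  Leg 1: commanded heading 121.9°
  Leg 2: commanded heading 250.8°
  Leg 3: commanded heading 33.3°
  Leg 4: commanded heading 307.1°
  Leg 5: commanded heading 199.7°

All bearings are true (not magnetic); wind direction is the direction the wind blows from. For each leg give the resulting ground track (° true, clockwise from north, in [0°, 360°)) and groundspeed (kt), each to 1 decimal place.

Leg 1: track=122.4°, groundspeed=142.8 kt
Leg 2: track=257.2°, groundspeed=191.2 kt
Leg 3: track=23.8°, groundspeed=171.6 kt
Leg 4: track=306.0°, groundspeed=199.4 kt
Leg 5: track=209.2°, groundspeed=168.8 kt

Leg 1: heading 121.9°; drift +0.5° → track 122.4°, groundspeed 142.8 kt
Leg 2: heading 250.8°; drift +6.4° → track 257.2°, groundspeed 191.2 kt
Leg 3: heading 33.3°; drift -9.5° → track 23.8°, groundspeed 171.6 kt
Leg 4: heading 307.1°; drift -1.1° → track 306.0°, groundspeed 199.4 kt
Leg 5: heading 199.7°; drift +9.5° → track 209.2°, groundspeed 168.8 kt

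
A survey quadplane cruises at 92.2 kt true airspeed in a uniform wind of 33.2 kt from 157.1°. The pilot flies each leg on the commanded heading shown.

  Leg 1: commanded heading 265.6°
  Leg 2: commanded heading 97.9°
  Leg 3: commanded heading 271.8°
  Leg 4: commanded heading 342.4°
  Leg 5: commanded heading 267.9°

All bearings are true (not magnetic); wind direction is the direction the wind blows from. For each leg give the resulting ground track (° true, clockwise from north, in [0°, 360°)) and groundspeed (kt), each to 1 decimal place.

Leg 1: track=282.6°, groundspeed=107.5 kt
Leg 2: track=77.1°, groundspeed=80.4 kt
Leg 3: track=287.7°, groundspeed=110.3 kt
Leg 4: track=341.0°, groundspeed=125.3 kt
Leg 5: track=284.5°, groundspeed=108.5 kt

Leg 1: heading 265.6°; drift +17.0° → track 282.6°, groundspeed 107.5 kt
Leg 2: heading 97.9°; drift -20.8° → track 77.1°, groundspeed 80.4 kt
Leg 3: heading 271.8°; drift +15.9° → track 287.7°, groundspeed 110.3 kt
Leg 4: heading 342.4°; drift -1.4° → track 341.0°, groundspeed 125.3 kt
Leg 5: heading 267.9°; drift +16.6° → track 284.5°, groundspeed 108.5 kt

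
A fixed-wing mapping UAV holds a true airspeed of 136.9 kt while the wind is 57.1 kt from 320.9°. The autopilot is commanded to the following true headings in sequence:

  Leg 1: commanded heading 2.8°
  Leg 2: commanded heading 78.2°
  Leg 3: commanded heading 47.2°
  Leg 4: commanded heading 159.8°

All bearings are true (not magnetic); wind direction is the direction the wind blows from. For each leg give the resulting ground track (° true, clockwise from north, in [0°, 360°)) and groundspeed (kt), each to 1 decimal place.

Leg 1: heading 2.8°; drift +22.0° → track 24.8°, groundspeed 101.8 kt
Leg 2: heading 78.2°; drift +17.3° → track 95.5°, groundspeed 170.8 kt
Leg 3: heading 47.2°; drift +23.2° → track 70.4°, groundspeed 144.9 kt
Leg 4: heading 159.8°; drift -5.5° → track 154.3°, groundspeed 191.8 kt

Leg 1: track=24.8°, groundspeed=101.8 kt
Leg 2: track=95.5°, groundspeed=170.8 kt
Leg 3: track=70.4°, groundspeed=144.9 kt
Leg 4: track=154.3°, groundspeed=191.8 kt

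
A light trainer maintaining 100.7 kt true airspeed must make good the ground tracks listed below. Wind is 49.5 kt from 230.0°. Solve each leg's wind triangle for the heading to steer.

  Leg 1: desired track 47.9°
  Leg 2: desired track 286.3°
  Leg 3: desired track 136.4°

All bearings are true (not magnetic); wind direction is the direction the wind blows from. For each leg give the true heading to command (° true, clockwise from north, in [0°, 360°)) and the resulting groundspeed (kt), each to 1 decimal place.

Leg 1: desired track 47.9°; wind correction -1.0° → command heading 46.9°, groundspeed 150.2 kt
Leg 2: desired track 286.3°; wind correction -24.1° → command heading 262.2°, groundspeed 64.4 kt
Leg 3: desired track 136.4°; wind correction +29.4° → command heading 165.8°, groundspeed 90.9 kt

Leg 1: heading=46.9°, groundspeed=150.2 kt
Leg 2: heading=262.2°, groundspeed=64.4 kt
Leg 3: heading=165.8°, groundspeed=90.9 kt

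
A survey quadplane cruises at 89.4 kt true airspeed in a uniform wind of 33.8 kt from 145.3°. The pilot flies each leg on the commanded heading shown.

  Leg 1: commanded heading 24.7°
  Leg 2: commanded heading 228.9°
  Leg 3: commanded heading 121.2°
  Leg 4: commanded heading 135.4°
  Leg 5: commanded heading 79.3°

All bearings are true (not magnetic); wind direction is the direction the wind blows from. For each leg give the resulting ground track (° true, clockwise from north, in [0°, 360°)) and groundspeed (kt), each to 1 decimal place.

Leg 1: track=9.4°, groundspeed=110.5 kt
Leg 2: track=250.3°, groundspeed=92.0 kt
Leg 3: track=107.9°, groundspeed=60.2 kt
Leg 4: track=129.5°, groundspeed=56.4 kt
Leg 5: track=57.1°, groundspeed=81.7 kt

Leg 1: heading 24.7°; drift -15.3° → track 9.4°, groundspeed 110.5 kt
Leg 2: heading 228.9°; drift +21.4° → track 250.3°, groundspeed 92.0 kt
Leg 3: heading 121.2°; drift -13.3° → track 107.9°, groundspeed 60.2 kt
Leg 4: heading 135.4°; drift -5.9° → track 129.5°, groundspeed 56.4 kt
Leg 5: heading 79.3°; drift -22.2° → track 57.1°, groundspeed 81.7 kt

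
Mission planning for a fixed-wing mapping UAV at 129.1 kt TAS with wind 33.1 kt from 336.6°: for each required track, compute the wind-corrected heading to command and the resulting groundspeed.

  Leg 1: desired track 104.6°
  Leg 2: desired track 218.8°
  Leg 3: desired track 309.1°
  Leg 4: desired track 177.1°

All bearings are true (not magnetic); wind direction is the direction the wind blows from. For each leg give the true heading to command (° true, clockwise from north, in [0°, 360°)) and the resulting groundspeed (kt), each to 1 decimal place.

Leg 1: heading=92.9°, groundspeed=146.8 kt
Leg 2: heading=231.9°, groundspeed=141.2 kt
Leg 3: heading=315.9°, groundspeed=98.8 kt
Leg 4: heading=182.3°, groundspeed=159.6 kt

Leg 1: desired track 104.6°; wind correction -11.7° → command heading 92.9°, groundspeed 146.8 kt
Leg 2: desired track 218.8°; wind correction +13.1° → command heading 231.9°, groundspeed 141.2 kt
Leg 3: desired track 309.1°; wind correction +6.8° → command heading 315.9°, groundspeed 98.8 kt
Leg 4: desired track 177.1°; wind correction +5.2° → command heading 182.3°, groundspeed 159.6 kt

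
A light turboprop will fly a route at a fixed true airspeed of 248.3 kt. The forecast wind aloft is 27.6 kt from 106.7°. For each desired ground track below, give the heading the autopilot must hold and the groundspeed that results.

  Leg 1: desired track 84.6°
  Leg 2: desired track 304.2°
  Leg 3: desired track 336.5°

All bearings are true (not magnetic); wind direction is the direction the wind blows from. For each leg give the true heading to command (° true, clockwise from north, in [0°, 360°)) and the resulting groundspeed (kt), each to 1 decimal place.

Leg 1: heading=87.0°, groundspeed=222.5 kt
Leg 2: heading=306.1°, groundspeed=274.5 kt
Leg 3: heading=341.4°, groundspeed=265.2 kt

Leg 1: desired track 84.6°; wind correction +2.4° → command heading 87.0°, groundspeed 222.5 kt
Leg 2: desired track 304.2°; wind correction +1.9° → command heading 306.1°, groundspeed 274.5 kt
Leg 3: desired track 336.5°; wind correction +4.9° → command heading 341.4°, groundspeed 265.2 kt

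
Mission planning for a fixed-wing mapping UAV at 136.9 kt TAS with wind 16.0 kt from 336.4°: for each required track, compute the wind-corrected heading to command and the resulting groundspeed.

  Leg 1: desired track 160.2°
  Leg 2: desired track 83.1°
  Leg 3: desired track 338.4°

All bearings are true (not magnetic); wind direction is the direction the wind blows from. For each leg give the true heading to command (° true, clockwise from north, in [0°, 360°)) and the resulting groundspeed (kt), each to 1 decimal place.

Leg 1: heading=160.6°, groundspeed=152.9 kt
Leg 2: heading=76.7°, groundspeed=140.6 kt
Leg 3: heading=338.2°, groundspeed=120.9 kt

Leg 1: desired track 160.2°; wind correction +0.4° → command heading 160.6°, groundspeed 152.9 kt
Leg 2: desired track 83.1°; wind correction -6.4° → command heading 76.7°, groundspeed 140.6 kt
Leg 3: desired track 338.4°; wind correction -0.2° → command heading 338.2°, groundspeed 120.9 kt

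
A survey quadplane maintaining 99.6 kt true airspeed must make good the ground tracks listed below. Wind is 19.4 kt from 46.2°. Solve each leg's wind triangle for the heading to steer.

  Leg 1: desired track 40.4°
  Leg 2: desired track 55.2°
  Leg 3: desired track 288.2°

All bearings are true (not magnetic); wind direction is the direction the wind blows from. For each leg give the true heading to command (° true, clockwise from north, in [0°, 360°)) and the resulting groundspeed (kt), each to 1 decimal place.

Leg 1: heading=41.5°, groundspeed=80.3 kt
Leg 2: heading=53.5°, groundspeed=80.4 kt
Leg 3: heading=298.1°, groundspeed=107.2 kt

Leg 1: desired track 40.4°; wind correction +1.1° → command heading 41.5°, groundspeed 80.3 kt
Leg 2: desired track 55.2°; wind correction -1.7° → command heading 53.5°, groundspeed 80.4 kt
Leg 3: desired track 288.2°; wind correction +9.9° → command heading 298.1°, groundspeed 107.2 kt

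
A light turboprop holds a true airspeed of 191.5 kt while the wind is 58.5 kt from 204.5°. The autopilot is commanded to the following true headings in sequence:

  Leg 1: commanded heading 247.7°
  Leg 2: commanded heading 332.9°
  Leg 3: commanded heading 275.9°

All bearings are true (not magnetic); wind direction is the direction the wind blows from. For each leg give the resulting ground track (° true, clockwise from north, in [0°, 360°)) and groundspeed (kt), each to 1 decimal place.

Leg 1: track=262.8°, groundspeed=154.1 kt
Leg 2: track=344.3°, groundspeed=232.4 kt
Leg 3: track=293.7°, groundspeed=181.5 kt

Leg 1: heading 247.7°; drift +15.1° → track 262.8°, groundspeed 154.1 kt
Leg 2: heading 332.9°; drift +11.4° → track 344.3°, groundspeed 232.4 kt
Leg 3: heading 275.9°; drift +17.8° → track 293.7°, groundspeed 181.5 kt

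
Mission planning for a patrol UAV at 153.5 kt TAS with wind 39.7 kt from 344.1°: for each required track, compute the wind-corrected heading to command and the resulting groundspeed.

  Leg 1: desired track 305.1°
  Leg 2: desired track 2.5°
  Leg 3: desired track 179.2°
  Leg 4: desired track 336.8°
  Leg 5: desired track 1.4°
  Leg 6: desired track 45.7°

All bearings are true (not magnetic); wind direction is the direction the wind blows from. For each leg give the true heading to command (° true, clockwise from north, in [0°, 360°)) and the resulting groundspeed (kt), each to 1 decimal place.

Leg 1: heading=314.5°, groundspeed=120.6 kt
Leg 2: heading=357.8°, groundspeed=115.3 kt
Leg 3: heading=183.1°, groundspeed=191.5 kt
Leg 4: heading=338.7°, groundspeed=114.0 kt
Leg 5: heading=357.0°, groundspeed=115.1 kt
Leg 6: heading=32.5°, groundspeed=130.6 kt

Leg 1: desired track 305.1°; wind correction +9.4° → command heading 314.5°, groundspeed 120.6 kt
Leg 2: desired track 2.5°; wind correction -4.7° → command heading 357.8°, groundspeed 115.3 kt
Leg 3: desired track 179.2°; wind correction +3.9° → command heading 183.1°, groundspeed 191.5 kt
Leg 4: desired track 336.8°; wind correction +1.9° → command heading 338.7°, groundspeed 114.0 kt
Leg 5: desired track 1.4°; wind correction -4.4° → command heading 357.0°, groundspeed 115.1 kt
Leg 6: desired track 45.7°; wind correction -13.2° → command heading 32.5°, groundspeed 130.6 kt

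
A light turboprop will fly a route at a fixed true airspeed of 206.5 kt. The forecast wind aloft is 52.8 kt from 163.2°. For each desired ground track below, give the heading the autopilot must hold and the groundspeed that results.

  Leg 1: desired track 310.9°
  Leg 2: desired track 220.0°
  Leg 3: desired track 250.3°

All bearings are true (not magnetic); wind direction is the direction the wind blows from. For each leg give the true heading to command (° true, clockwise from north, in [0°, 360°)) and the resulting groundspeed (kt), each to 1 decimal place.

Leg 1: heading=303.0°, groundspeed=249.2 kt
Leg 2: heading=207.6°, groundspeed=172.8 kt
Leg 3: heading=235.5°, groundspeed=197.0 kt

Leg 1: desired track 310.9°; wind correction -7.9° → command heading 303.0°, groundspeed 249.2 kt
Leg 2: desired track 220.0°; wind correction -12.4° → command heading 207.6°, groundspeed 172.8 kt
Leg 3: desired track 250.3°; wind correction -14.8° → command heading 235.5°, groundspeed 197.0 kt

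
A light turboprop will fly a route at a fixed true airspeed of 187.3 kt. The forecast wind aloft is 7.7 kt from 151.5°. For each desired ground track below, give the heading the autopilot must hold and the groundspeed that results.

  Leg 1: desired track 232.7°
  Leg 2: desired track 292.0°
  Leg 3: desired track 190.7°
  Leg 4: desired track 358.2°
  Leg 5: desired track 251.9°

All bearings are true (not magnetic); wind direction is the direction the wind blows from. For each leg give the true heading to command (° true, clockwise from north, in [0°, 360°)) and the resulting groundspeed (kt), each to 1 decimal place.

Leg 1: desired track 232.7°; wind correction -2.3° → command heading 230.4°, groundspeed 186.0 kt
Leg 2: desired track 292.0°; wind correction -1.5° → command heading 290.5°, groundspeed 193.2 kt
Leg 3: desired track 190.7°; wind correction -1.5° → command heading 189.2°, groundspeed 181.3 kt
Leg 4: desired track 358.2°; wind correction +1.1° → command heading 359.3°, groundspeed 194.1 kt
Leg 5: desired track 251.9°; wind correction -2.3° → command heading 249.6°, groundspeed 188.5 kt

Leg 1: heading=230.4°, groundspeed=186.0 kt
Leg 2: heading=290.5°, groundspeed=193.2 kt
Leg 3: heading=189.2°, groundspeed=181.3 kt
Leg 4: heading=359.3°, groundspeed=194.1 kt
Leg 5: heading=249.6°, groundspeed=188.5 kt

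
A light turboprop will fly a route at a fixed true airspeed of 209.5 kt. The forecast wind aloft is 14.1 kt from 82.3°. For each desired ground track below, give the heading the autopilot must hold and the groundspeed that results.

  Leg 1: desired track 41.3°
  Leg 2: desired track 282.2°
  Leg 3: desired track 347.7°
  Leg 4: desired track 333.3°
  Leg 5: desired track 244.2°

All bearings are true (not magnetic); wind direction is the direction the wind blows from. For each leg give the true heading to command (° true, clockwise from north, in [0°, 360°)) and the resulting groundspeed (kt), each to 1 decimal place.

Leg 1: heading=43.8°, groundspeed=198.7 kt
Leg 2: heading=283.5°, groundspeed=222.7 kt
Leg 3: heading=351.5°, groundspeed=210.2 kt
Leg 4: heading=336.9°, groundspeed=213.7 kt
Leg 5: heading=243.0°, groundspeed=222.9 kt

Leg 1: desired track 41.3°; wind correction +2.5° → command heading 43.8°, groundspeed 198.7 kt
Leg 2: desired track 282.2°; wind correction +1.3° → command heading 283.5°, groundspeed 222.7 kt
Leg 3: desired track 347.7°; wind correction +3.8° → command heading 351.5°, groundspeed 210.2 kt
Leg 4: desired track 333.3°; wind correction +3.6° → command heading 336.9°, groundspeed 213.7 kt
Leg 5: desired track 244.2°; wind correction -1.2° → command heading 243.0°, groundspeed 222.9 kt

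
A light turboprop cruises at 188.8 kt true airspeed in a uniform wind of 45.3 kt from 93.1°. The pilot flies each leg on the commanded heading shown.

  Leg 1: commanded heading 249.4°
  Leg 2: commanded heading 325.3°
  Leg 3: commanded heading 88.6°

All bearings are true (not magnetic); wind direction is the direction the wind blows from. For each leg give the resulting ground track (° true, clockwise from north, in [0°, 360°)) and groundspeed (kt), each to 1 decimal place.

Leg 1: track=253.9°, groundspeed=231.0 kt
Leg 2: track=315.9°, groundspeed=219.5 kt
Leg 3: track=87.2°, groundspeed=143.7 kt

Leg 1: heading 249.4°; drift +4.5° → track 253.9°, groundspeed 231.0 kt
Leg 2: heading 325.3°; drift -9.4° → track 315.9°, groundspeed 219.5 kt
Leg 3: heading 88.6°; drift -1.4° → track 87.2°, groundspeed 143.7 kt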